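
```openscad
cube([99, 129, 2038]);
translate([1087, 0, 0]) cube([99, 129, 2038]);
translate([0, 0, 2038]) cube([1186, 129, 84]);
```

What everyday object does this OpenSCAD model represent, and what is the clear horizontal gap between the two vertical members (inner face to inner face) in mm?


A door frame. The clear opening width is 988 mm.

Two 2038 mm tall posts with a header on top — a door frame. The left jamb is 99 mm wide at x = 0; the right jamb starts at x = 1087. The clear opening is 1087 − 99 = 988 mm.


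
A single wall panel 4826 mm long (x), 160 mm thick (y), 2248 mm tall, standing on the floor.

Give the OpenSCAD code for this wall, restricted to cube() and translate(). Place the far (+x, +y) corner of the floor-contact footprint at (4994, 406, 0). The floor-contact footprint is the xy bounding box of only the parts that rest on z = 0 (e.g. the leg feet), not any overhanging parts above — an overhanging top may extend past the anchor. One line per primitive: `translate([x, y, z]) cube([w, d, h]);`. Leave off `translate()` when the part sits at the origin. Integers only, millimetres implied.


translate([168, 246, 0]) cube([4826, 160, 2248]);


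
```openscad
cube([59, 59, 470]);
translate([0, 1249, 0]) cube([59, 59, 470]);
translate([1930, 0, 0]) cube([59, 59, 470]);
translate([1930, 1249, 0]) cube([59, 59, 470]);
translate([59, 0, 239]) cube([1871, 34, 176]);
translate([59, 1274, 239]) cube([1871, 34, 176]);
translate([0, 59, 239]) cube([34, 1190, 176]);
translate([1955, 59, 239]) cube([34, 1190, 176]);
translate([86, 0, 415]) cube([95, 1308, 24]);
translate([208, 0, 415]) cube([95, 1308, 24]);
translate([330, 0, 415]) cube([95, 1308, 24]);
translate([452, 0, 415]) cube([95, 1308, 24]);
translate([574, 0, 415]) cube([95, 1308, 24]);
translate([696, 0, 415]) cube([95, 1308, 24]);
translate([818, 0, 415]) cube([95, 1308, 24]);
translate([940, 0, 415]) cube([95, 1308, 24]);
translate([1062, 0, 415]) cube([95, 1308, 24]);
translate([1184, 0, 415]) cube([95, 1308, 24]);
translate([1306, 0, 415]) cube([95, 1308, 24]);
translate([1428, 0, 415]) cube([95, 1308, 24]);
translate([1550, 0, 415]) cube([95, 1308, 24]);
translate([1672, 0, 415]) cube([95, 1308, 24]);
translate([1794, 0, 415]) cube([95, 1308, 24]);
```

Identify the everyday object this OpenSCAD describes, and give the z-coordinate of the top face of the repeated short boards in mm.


A bed frame. The slat-top height is 439 mm.

Four posts, four rails, and a row of slats — a bed frame. Slats sit on the rails at z = 239 + 176 = 415; with slat thickness 24, the top is 439 mm.


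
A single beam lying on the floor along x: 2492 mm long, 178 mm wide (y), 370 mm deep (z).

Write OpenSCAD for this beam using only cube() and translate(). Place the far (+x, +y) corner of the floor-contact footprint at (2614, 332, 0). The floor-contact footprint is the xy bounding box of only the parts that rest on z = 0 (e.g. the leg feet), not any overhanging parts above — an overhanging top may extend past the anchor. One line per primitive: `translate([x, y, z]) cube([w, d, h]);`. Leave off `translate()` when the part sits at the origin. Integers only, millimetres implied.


translate([122, 154, 0]) cube([2492, 178, 370]);


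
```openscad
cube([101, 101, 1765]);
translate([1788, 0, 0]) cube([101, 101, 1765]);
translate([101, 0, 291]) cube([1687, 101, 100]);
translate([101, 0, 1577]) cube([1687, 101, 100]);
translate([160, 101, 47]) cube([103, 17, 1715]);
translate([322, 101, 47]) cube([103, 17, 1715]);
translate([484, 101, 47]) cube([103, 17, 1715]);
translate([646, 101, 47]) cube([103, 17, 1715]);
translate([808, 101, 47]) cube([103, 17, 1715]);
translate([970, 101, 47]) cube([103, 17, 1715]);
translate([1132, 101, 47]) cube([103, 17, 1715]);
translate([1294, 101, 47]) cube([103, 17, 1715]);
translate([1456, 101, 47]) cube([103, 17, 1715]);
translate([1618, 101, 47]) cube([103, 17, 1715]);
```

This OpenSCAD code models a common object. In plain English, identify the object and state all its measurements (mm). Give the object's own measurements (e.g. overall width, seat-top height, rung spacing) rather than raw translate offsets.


A fence section. Two 101×101 mm posts, 1765 mm tall, stand on the floor with a clear span of 1687 mm between their inner faces. Two horizontal rails of 101×100 mm section span the gap between the posts with their undersides at z = 291 mm and z = 1577 mm, flush with the posts' −y face. 10 pickets, each 103 mm wide, 17 mm thick and 1715 mm tall, are fixed to the +y face of the rails with their bottoms at z = 47 mm, spaced across the span with a 59 mm gap after the −x post and between neighbouring pickets, with 67 mm left before the +x post.


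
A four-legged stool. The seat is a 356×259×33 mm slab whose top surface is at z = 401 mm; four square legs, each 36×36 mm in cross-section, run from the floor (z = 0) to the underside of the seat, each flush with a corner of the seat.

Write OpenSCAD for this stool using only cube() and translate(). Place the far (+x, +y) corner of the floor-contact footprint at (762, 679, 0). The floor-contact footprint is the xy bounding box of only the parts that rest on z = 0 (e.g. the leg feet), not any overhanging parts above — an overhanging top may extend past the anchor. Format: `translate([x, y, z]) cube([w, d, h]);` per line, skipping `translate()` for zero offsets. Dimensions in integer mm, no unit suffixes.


translate([406, 420, 368]) cube([356, 259, 33]);
translate([406, 420, 0]) cube([36, 36, 368]);
translate([726, 420, 0]) cube([36, 36, 368]);
translate([406, 643, 0]) cube([36, 36, 368]);
translate([726, 643, 0]) cube([36, 36, 368]);


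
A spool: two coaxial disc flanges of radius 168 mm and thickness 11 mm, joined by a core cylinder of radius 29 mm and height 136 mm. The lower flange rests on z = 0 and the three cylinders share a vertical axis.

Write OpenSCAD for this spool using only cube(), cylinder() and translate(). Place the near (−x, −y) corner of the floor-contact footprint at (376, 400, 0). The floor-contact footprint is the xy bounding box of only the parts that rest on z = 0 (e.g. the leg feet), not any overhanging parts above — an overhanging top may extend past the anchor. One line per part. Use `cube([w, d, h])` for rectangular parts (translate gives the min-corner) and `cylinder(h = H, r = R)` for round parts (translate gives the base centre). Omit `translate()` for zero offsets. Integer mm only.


translate([544, 568, 0]) cylinder(h = 11, r = 168);
translate([544, 568, 11]) cylinder(h = 136, r = 29);
translate([544, 568, 147]) cylinder(h = 11, r = 168);


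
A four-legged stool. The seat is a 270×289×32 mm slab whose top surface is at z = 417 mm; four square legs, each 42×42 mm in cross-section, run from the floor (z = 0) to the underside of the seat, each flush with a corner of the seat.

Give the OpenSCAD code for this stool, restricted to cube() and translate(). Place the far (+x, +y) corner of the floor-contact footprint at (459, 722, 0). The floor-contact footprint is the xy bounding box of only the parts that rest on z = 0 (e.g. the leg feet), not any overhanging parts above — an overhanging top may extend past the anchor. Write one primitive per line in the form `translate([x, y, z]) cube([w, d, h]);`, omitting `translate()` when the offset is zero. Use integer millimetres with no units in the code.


translate([189, 433, 385]) cube([270, 289, 32]);
translate([189, 433, 0]) cube([42, 42, 385]);
translate([417, 433, 0]) cube([42, 42, 385]);
translate([189, 680, 0]) cube([42, 42, 385]);
translate([417, 680, 0]) cube([42, 42, 385]);


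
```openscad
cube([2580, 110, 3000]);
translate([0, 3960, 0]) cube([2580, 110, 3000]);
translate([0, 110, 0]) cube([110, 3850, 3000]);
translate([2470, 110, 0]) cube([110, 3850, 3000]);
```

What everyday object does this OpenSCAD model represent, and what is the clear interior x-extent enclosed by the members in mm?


A house (or room) frame. The interior width is 2360 mm.

Four 3000 mm walls enclosing a rectangle with no floor or roof — a room or house frame. Outside width is 2580 mm and wall thickness is 110 mm, so the interior width is 2580 − 2 × 110 = 2360 mm.


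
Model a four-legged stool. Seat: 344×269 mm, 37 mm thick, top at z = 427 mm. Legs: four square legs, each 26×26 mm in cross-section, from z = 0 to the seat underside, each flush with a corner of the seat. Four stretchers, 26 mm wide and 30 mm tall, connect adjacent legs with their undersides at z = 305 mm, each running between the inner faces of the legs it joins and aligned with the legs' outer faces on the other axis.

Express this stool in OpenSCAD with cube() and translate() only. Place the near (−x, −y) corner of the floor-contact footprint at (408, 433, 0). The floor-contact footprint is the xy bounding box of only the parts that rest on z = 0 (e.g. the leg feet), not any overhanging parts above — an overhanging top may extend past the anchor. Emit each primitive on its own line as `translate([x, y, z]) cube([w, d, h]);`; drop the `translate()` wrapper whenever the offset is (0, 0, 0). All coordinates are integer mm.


translate([408, 433, 390]) cube([344, 269, 37]);
translate([408, 433, 0]) cube([26, 26, 390]);
translate([726, 433, 0]) cube([26, 26, 390]);
translate([408, 676, 0]) cube([26, 26, 390]);
translate([726, 676, 0]) cube([26, 26, 390]);
translate([434, 433, 305]) cube([292, 26, 30]);
translate([434, 676, 305]) cube([292, 26, 30]);
translate([408, 459, 305]) cube([26, 217, 30]);
translate([726, 459, 305]) cube([26, 217, 30]);


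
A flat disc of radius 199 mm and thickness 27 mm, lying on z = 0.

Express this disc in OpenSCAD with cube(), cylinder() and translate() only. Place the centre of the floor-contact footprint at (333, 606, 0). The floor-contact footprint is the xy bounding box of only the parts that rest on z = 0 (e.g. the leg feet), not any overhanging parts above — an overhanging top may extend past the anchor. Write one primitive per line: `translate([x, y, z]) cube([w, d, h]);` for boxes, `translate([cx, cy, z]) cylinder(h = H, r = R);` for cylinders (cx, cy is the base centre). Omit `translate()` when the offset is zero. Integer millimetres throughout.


translate([333, 606, 0]) cylinder(h = 27, r = 199);


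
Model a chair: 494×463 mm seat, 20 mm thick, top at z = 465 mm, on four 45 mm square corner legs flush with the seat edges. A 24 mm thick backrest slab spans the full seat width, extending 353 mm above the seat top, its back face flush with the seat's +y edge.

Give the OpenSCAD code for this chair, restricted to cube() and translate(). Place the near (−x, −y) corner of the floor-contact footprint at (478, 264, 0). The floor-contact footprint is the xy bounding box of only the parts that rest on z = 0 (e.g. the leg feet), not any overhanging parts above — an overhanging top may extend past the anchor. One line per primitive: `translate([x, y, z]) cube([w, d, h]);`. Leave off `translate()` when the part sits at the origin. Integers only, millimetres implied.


translate([478, 264, 445]) cube([494, 463, 20]);
translate([478, 264, 0]) cube([45, 45, 445]);
translate([927, 264, 0]) cube([45, 45, 445]);
translate([478, 682, 0]) cube([45, 45, 445]);
translate([927, 682, 0]) cube([45, 45, 445]);
translate([478, 703, 465]) cube([494, 24, 353]);


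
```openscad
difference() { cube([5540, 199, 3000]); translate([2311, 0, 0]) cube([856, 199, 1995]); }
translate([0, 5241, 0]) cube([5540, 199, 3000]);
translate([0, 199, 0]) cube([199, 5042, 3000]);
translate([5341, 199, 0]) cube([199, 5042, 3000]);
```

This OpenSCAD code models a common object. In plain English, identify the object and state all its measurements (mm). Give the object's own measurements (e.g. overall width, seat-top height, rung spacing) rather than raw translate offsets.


A single room: four walls, each 3000 mm tall and 199 mm thick, enclosing an outside footprint 5540×5440 mm (x × y), no floor or roof. The front and back walls (−y and +y sides) run the full x-width; the side walls fit between their inner faces. A door opening 856 mm wide and 1995 mm tall is cut through the front wall from the floor up, its −x edge 2311 mm from the wall's −x end.


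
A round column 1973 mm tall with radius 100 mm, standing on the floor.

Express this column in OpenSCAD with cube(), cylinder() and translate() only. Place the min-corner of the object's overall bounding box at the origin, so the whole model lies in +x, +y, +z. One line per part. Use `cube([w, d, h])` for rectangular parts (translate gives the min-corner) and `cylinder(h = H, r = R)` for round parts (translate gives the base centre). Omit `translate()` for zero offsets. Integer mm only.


translate([100, 100, 0]) cylinder(h = 1973, r = 100);


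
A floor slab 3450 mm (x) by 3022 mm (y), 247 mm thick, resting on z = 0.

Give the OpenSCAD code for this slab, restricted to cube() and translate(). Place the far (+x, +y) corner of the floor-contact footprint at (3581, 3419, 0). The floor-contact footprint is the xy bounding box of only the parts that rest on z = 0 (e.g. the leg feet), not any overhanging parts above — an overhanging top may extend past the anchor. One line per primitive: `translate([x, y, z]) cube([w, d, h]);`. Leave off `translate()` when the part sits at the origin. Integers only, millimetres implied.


translate([131, 397, 0]) cube([3450, 3022, 247]);


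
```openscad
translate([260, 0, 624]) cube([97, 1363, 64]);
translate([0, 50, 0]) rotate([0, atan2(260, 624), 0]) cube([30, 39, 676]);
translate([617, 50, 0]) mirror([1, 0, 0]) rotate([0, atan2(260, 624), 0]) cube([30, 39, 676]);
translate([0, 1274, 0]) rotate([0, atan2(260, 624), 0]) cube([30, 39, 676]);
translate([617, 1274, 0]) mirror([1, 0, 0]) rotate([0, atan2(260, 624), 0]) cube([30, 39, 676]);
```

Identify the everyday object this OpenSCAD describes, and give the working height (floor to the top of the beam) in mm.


A sawhorse. The overall height is 688 mm.

A beam across two mirrored pairs of raked legs — a sawhorse. The beam's underside is at z = 624 (matching the legs' vertical rise in atan2(260, 624)) and the beam is 64 mm tall, so its top is at 624 + 64 = 688 mm. The raked legs top out at the beam's underside, so that is the highest point.


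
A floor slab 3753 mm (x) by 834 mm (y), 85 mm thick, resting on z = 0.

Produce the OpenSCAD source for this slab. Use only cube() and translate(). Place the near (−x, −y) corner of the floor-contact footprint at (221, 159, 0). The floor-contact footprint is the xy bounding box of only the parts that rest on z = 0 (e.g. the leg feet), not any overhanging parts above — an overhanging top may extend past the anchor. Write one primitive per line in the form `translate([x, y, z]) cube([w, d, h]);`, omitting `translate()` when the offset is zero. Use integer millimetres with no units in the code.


translate([221, 159, 0]) cube([3753, 834, 85]);


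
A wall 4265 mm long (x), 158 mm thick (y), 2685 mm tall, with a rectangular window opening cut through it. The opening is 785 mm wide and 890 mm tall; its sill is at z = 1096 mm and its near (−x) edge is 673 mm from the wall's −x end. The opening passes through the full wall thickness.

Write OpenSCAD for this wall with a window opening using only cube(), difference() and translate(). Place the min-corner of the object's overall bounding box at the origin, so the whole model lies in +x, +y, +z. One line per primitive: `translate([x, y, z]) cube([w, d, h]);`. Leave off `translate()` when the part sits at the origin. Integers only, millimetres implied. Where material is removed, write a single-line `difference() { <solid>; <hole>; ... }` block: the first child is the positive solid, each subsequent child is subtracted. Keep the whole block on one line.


difference() { cube([4265, 158, 2685]); translate([673, 0, 1096]) cube([785, 158, 890]); }


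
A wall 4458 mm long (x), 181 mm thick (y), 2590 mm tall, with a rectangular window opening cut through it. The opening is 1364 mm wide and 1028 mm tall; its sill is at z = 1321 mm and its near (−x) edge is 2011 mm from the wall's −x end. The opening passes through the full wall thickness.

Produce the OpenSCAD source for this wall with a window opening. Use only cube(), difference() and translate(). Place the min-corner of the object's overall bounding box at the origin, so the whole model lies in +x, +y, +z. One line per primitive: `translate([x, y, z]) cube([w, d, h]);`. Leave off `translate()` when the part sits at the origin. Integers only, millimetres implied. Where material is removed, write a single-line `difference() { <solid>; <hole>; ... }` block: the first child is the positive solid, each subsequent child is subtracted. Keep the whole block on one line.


difference() { cube([4458, 181, 2590]); translate([2011, 0, 1321]) cube([1364, 181, 1028]); }


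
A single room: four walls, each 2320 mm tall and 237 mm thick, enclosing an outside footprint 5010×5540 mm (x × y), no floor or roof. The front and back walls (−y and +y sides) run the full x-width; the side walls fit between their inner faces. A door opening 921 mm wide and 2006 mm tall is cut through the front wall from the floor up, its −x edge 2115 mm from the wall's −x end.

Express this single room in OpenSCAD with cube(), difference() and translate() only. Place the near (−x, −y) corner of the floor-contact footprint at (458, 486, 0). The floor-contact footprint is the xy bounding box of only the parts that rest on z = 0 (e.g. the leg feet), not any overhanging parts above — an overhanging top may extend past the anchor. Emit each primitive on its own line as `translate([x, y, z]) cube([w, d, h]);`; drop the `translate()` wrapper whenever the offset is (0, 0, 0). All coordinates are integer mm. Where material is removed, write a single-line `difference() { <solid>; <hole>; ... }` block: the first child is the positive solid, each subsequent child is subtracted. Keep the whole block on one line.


difference() { translate([458, 486, 0]) cube([5010, 237, 2320]); translate([2573, 486, 0]) cube([921, 237, 2006]); }
translate([458, 5789, 0]) cube([5010, 237, 2320]);
translate([458, 723, 0]) cube([237, 5066, 2320]);
translate([5231, 723, 0]) cube([237, 5066, 2320]);


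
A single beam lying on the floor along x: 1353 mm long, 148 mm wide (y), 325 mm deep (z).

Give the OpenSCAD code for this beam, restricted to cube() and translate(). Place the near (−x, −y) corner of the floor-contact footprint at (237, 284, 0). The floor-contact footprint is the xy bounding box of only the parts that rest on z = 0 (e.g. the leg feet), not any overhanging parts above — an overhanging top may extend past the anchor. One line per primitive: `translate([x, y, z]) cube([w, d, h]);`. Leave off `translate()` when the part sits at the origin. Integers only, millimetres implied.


translate([237, 284, 0]) cube([1353, 148, 325]);


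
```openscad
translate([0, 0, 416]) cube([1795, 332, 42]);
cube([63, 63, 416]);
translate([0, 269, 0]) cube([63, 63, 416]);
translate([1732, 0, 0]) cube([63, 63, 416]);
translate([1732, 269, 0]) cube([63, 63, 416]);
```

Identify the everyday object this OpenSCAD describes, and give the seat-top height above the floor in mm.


A bench. The seat-top height is 458 mm.

A long slab on four corner posts — a bench. The slab sits at z = 416 with thickness 42, so the top is 416 + 42 = 458 mm.


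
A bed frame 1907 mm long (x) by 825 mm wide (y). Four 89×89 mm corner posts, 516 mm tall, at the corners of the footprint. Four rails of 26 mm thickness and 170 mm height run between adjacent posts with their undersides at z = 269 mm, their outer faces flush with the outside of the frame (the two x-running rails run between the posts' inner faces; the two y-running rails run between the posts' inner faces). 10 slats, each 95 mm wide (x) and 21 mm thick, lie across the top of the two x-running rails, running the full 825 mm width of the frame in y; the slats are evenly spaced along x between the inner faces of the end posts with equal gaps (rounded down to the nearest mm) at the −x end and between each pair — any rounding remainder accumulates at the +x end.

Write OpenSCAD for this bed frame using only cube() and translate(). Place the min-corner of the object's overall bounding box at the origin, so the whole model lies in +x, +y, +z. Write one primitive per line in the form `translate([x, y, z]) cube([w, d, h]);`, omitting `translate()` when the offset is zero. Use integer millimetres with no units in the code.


// slat z = rail_z + rail_h = 269 + 170 = 439
// slat gap = ⌊(1729 − 10·95) / 11⌋ = 70
cube([89, 89, 516]);
translate([0, 736, 0]) cube([89, 89, 516]);
translate([1818, 0, 0]) cube([89, 89, 516]);
translate([1818, 736, 0]) cube([89, 89, 516]);
translate([89, 0, 269]) cube([1729, 26, 170]);
translate([89, 799, 269]) cube([1729, 26, 170]);
translate([0, 89, 269]) cube([26, 647, 170]);
translate([1881, 89, 269]) cube([26, 647, 170]);
translate([159, 0, 439]) cube([95, 825, 21]);
translate([324, 0, 439]) cube([95, 825, 21]);
translate([489, 0, 439]) cube([95, 825, 21]);
translate([654, 0, 439]) cube([95, 825, 21]);
translate([819, 0, 439]) cube([95, 825, 21]);
translate([984, 0, 439]) cube([95, 825, 21]);
translate([1149, 0, 439]) cube([95, 825, 21]);
translate([1314, 0, 439]) cube([95, 825, 21]);
translate([1479, 0, 439]) cube([95, 825, 21]);
translate([1644, 0, 439]) cube([95, 825, 21]);


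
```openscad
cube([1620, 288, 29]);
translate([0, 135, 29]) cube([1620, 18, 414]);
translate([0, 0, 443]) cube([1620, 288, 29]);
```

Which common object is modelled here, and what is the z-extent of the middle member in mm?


An I-beam. The web height is 414 mm.

Two wide flanges with a thin centred web — an I-beam. Overall 472 mm minus two 29 mm flanges gives a web of 472 − 2·29 = 414 mm.


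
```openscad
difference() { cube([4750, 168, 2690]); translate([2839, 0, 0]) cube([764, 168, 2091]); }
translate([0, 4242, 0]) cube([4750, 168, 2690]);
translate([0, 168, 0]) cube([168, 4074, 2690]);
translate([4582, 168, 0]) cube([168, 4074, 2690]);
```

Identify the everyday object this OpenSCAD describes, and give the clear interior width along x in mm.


A single room. The interior width is 4414 mm.

Four walls enclosing a rectangle with a door in the front wall — a room. Outside width 4750 minus two 168 mm walls gives 4414 mm.


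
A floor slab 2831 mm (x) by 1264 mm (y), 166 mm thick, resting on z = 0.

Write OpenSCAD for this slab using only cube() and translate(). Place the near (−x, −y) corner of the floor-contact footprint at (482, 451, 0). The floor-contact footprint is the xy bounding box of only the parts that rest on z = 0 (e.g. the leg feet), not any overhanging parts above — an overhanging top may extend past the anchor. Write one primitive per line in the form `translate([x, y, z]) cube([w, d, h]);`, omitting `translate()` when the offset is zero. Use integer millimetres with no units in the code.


translate([482, 451, 0]) cube([2831, 1264, 166]);


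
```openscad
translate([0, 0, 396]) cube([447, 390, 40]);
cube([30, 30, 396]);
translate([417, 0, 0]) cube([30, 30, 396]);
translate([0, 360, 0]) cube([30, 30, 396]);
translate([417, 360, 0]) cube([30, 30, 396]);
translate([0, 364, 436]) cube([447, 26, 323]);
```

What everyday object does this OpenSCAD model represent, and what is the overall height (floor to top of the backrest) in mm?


A chair. The overall height is 759 mm.

A slab on four corner posts with a tall panel at the back — a chair. The seat slab sits at z = 396 with thickness 40, and the 323 mm backrest starts at the seat top, so the overall height is 396 + 40 + 323 = 759 mm.


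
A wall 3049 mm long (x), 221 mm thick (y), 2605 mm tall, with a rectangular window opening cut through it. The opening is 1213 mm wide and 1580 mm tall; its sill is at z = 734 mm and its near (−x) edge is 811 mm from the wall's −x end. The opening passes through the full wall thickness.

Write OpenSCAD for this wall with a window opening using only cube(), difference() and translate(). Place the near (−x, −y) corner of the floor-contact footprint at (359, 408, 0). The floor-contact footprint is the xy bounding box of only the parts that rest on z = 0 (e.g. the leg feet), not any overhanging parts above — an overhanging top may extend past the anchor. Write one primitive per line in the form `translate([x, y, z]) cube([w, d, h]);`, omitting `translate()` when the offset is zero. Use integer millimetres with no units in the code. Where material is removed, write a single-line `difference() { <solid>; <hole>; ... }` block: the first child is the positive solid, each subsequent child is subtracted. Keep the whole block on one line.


difference() { translate([359, 408, 0]) cube([3049, 221, 2605]); translate([1170, 408, 734]) cube([1213, 221, 1580]); }


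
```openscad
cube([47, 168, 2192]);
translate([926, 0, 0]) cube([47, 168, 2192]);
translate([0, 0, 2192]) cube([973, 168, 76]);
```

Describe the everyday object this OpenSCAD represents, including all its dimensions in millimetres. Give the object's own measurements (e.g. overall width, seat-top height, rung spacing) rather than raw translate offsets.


A door frame. The clear opening is 879 mm wide and 2192 mm high. Two 47 mm wide jambs, 168 mm deep, stand either side of the opening from the floor to the top of the opening. A 76 mm thick head sits across the top of both jambs, spanning the full outside width of the frame.


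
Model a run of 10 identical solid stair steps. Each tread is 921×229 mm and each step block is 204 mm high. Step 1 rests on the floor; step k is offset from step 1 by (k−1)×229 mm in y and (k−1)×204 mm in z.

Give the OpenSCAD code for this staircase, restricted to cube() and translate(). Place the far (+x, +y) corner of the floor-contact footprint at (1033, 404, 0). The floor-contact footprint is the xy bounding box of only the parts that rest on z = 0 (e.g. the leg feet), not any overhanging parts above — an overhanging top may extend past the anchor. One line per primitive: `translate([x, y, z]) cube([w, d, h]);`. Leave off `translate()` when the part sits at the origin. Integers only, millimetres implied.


translate([112, 175, 0]) cube([921, 229, 204]);
translate([112, 404, 204]) cube([921, 229, 204]);
translate([112, 633, 408]) cube([921, 229, 204]);
translate([112, 862, 612]) cube([921, 229, 204]);
translate([112, 1091, 816]) cube([921, 229, 204]);
translate([112, 1320, 1020]) cube([921, 229, 204]);
translate([112, 1549, 1224]) cube([921, 229, 204]);
translate([112, 1778, 1428]) cube([921, 229, 204]);
translate([112, 2007, 1632]) cube([921, 229, 204]);
translate([112, 2236, 1836]) cube([921, 229, 204]);


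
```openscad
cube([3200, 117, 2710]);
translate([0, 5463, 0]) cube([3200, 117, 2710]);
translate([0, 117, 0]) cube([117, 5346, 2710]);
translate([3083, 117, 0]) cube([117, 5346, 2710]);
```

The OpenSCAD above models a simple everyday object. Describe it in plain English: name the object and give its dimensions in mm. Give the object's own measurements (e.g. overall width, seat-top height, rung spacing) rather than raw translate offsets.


The wall frame of a small rectangular building: four walls, each 2710 mm tall and 117 mm thick, enclosing a footprint 3200 mm (x) by 5580 mm (y) outside-to-outside, with no floor or roof. The front and back walls (the −y and +y sides) span the full width; the two side walls fit between them.


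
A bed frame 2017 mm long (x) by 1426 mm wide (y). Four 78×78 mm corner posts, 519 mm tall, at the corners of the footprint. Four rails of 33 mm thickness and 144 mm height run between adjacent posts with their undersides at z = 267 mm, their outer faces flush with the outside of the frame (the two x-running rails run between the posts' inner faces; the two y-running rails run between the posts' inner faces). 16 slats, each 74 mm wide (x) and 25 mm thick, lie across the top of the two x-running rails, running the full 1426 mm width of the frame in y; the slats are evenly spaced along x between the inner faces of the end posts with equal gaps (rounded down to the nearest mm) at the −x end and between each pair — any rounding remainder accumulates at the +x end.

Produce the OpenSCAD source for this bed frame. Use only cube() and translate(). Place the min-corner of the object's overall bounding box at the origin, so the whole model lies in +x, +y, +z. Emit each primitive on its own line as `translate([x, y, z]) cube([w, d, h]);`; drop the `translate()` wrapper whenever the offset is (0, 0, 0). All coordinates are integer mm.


// slat z = rail_z + rail_h = 267 + 144 = 411
// slat gap = ⌊(1861 − 16·74) / 17⌋ = 39
cube([78, 78, 519]);
translate([0, 1348, 0]) cube([78, 78, 519]);
translate([1939, 0, 0]) cube([78, 78, 519]);
translate([1939, 1348, 0]) cube([78, 78, 519]);
translate([78, 0, 267]) cube([1861, 33, 144]);
translate([78, 1393, 267]) cube([1861, 33, 144]);
translate([0, 78, 267]) cube([33, 1270, 144]);
translate([1984, 78, 267]) cube([33, 1270, 144]);
translate([117, 0, 411]) cube([74, 1426, 25]);
translate([230, 0, 411]) cube([74, 1426, 25]);
translate([343, 0, 411]) cube([74, 1426, 25]);
translate([456, 0, 411]) cube([74, 1426, 25]);
translate([569, 0, 411]) cube([74, 1426, 25]);
translate([682, 0, 411]) cube([74, 1426, 25]);
translate([795, 0, 411]) cube([74, 1426, 25]);
translate([908, 0, 411]) cube([74, 1426, 25]);
translate([1021, 0, 411]) cube([74, 1426, 25]);
translate([1134, 0, 411]) cube([74, 1426, 25]);
translate([1247, 0, 411]) cube([74, 1426, 25]);
translate([1360, 0, 411]) cube([74, 1426, 25]);
translate([1473, 0, 411]) cube([74, 1426, 25]);
translate([1586, 0, 411]) cube([74, 1426, 25]);
translate([1699, 0, 411]) cube([74, 1426, 25]);
translate([1812, 0, 411]) cube([74, 1426, 25]);


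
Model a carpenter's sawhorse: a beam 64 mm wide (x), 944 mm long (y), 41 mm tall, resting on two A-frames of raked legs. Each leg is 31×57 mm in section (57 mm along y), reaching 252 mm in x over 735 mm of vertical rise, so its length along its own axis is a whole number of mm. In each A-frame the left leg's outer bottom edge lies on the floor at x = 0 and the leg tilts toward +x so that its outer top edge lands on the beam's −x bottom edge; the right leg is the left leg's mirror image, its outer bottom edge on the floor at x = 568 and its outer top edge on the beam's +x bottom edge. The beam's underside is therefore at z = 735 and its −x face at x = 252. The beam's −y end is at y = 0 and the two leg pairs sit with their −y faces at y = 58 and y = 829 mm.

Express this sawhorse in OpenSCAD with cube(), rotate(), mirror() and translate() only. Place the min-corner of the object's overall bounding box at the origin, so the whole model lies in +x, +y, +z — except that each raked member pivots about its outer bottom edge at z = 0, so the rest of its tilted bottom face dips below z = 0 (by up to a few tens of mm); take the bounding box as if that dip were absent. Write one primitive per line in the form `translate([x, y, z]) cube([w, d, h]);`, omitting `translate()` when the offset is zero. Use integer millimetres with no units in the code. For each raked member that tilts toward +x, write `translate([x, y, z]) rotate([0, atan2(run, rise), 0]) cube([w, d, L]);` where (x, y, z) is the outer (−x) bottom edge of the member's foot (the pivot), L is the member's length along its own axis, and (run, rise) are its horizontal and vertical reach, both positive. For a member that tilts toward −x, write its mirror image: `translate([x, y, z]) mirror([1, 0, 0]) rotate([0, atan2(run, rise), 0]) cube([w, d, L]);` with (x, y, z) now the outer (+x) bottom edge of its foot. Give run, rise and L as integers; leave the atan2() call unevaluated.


translate([252, 0, 735]) cube([64, 944, 41]);
translate([0, 58, 0]) rotate([0, atan2(252, 735), 0]) cube([31, 57, 777]);
translate([568, 58, 0]) mirror([1, 0, 0]) rotate([0, atan2(252, 735), 0]) cube([31, 57, 777]);
translate([0, 829, 0]) rotate([0, atan2(252, 735), 0]) cube([31, 57, 777]);
translate([568, 829, 0]) mirror([1, 0, 0]) rotate([0, atan2(252, 735), 0]) cube([31, 57, 777]);


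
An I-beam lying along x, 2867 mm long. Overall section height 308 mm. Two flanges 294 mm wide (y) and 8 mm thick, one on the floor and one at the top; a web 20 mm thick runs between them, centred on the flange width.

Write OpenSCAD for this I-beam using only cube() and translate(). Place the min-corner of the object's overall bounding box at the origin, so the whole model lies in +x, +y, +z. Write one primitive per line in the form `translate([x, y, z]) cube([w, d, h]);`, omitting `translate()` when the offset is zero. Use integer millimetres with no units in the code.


cube([2867, 294, 8]);
translate([0, 137, 8]) cube([2867, 20, 292]);
translate([0, 0, 300]) cube([2867, 294, 8]);


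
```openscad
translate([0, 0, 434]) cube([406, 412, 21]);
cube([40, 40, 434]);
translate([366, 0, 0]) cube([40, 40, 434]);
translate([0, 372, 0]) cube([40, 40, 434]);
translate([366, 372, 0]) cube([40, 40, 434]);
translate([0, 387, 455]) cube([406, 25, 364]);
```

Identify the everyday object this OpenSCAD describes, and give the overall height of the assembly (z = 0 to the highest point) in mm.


A chair. The overall height is 819 mm.

A slab on four corner posts with a tall panel at the back — a chair. The seat slab sits at z = 434 with thickness 21, and the 364 mm backrest starts at the seat top, so the overall height is 434 + 21 + 364 = 819 mm.


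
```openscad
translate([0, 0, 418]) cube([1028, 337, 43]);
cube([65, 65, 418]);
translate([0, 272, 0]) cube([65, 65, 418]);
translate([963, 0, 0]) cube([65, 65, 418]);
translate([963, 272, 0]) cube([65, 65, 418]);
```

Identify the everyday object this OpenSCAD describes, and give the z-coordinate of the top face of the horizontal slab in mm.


A bench. The seat-top height is 461 mm.

A long slab on four corner posts — a bench. The slab sits at z = 418 with thickness 43, so the top is 418 + 43 = 461 mm.


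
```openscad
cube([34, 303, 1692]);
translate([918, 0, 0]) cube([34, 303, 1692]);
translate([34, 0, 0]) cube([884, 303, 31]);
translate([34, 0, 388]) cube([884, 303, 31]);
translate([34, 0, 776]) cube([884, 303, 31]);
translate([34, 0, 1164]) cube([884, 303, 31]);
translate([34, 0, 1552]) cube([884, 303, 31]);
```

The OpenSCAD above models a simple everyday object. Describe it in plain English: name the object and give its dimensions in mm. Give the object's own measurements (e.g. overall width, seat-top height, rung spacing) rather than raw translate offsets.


An open bookshelf. Two side panels, each 34 mm thick, 303 mm deep and 1692 mm tall, stand 952 mm apart (outside-to-outside). Between them sit 5 shelves, each 31 mm thick and 303 mm deep, spanning the full gap between the sides. The bottom shelf rests on the floor (its underside at z = 0) and the clear gap between one shelf's top and the next shelf's underside is 357 mm.


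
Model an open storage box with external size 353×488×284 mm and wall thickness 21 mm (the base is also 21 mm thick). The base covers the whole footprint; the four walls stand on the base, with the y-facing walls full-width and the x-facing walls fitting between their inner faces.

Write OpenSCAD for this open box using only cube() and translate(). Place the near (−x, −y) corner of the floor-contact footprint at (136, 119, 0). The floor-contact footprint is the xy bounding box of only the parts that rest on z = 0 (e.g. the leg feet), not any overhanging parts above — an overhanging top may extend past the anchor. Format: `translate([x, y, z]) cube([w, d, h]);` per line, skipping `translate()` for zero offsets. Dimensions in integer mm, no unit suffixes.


translate([136, 119, 0]) cube([353, 488, 21]);
translate([136, 119, 21]) cube([353, 21, 263]);
translate([136, 586, 21]) cube([353, 21, 263]);
translate([136, 140, 21]) cube([21, 446, 263]);
translate([468, 140, 21]) cube([21, 446, 263]);


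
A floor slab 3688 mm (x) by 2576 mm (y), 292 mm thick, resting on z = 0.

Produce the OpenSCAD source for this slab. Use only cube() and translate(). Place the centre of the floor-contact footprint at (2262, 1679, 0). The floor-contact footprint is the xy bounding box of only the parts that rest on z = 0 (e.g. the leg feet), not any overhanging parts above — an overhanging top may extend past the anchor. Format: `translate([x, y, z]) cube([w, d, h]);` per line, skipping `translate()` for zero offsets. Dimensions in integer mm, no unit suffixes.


translate([418, 391, 0]) cube([3688, 2576, 292]);


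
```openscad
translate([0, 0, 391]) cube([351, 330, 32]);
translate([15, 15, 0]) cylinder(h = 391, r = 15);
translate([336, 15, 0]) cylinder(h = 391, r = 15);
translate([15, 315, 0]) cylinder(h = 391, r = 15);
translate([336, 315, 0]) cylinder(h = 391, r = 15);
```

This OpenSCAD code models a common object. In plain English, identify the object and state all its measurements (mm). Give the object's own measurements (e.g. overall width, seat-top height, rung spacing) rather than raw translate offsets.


A four-legged stool. The seat is a 351×330×32 mm slab whose top surface is at z = 423 mm; four round legs, each 30 mm in diameter, run from the floor (z = 0) to the underside of the seat, each leg's axis is inset half a diameter from the nearest pair of seat edges (so the leg's bounding box is flush with the corner).


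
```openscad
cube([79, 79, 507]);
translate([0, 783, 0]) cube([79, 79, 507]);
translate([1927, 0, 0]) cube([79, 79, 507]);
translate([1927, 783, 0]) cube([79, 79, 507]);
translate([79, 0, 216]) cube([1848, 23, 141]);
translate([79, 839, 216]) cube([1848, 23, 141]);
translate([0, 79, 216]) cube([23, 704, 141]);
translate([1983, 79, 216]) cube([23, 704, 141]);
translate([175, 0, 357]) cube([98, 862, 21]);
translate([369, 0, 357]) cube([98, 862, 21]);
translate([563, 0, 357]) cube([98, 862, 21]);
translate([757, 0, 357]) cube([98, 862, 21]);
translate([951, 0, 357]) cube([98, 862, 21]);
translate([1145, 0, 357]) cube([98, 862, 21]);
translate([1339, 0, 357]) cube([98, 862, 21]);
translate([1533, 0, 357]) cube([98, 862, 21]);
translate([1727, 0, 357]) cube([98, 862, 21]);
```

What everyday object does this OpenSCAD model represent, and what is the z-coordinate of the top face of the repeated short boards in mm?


A bed frame. The slat-top height is 378 mm.

Four posts, four rails, and a row of slats — a bed frame. Slats sit on the rails at z = 216 + 141 = 357; with slat thickness 21, the top is 378 mm.


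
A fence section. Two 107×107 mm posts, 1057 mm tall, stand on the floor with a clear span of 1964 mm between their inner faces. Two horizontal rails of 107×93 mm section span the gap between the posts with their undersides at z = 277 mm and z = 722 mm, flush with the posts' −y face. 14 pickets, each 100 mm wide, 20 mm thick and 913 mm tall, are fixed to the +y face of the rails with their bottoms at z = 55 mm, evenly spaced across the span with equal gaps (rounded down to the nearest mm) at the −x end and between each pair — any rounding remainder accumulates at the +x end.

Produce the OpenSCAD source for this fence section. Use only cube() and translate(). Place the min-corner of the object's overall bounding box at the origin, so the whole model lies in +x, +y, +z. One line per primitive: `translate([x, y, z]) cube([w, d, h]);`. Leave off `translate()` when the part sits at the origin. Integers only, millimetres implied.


cube([107, 107, 1057]);
translate([2071, 0, 0]) cube([107, 107, 1057]);
translate([107, 0, 277]) cube([1964, 107, 93]);
translate([107, 0, 722]) cube([1964, 107, 93]);
translate([144, 107, 55]) cube([100, 20, 913]);
translate([281, 107, 55]) cube([100, 20, 913]);
translate([418, 107, 55]) cube([100, 20, 913]);
translate([555, 107, 55]) cube([100, 20, 913]);
translate([692, 107, 55]) cube([100, 20, 913]);
translate([829, 107, 55]) cube([100, 20, 913]);
translate([966, 107, 55]) cube([100, 20, 913]);
translate([1103, 107, 55]) cube([100, 20, 913]);
translate([1240, 107, 55]) cube([100, 20, 913]);
translate([1377, 107, 55]) cube([100, 20, 913]);
translate([1514, 107, 55]) cube([100, 20, 913]);
translate([1651, 107, 55]) cube([100, 20, 913]);
translate([1788, 107, 55]) cube([100, 20, 913]);
translate([1925, 107, 55]) cube([100, 20, 913]);
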